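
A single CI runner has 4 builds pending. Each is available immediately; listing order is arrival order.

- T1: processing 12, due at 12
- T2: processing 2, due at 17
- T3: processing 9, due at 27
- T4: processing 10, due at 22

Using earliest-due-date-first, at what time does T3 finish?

33

EDD (increasing due date): T1 T2 T4 T3.
T1: 0→12
T2: 12→14
T4: 14→24
T3: 24→33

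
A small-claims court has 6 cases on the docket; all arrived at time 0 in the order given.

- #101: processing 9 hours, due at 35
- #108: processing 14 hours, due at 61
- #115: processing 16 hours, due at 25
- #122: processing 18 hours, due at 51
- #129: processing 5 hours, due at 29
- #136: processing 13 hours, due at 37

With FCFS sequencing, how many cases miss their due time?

FIFO (arrival order): #101 #108 #115 #122 #129 #136.
#101: 0→9, due 35, tardiness 0
#108: 9→23, due 61, tardiness 0
#115: 23→39, due 25, tardiness 14
#122: 39→57, due 51, tardiness 6
#129: 57→62, due 29, tardiness 33
#136: 62→75, due 37, tardiness 38
Late cases: 4.

4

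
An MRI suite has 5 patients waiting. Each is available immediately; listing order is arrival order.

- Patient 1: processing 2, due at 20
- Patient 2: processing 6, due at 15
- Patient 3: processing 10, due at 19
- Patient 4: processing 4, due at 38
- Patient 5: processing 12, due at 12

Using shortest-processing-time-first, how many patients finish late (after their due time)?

2

SPT (increasing processing time): Patient 1 Patient 4 Patient 2 Patient 3 Patient 5.
Patient 1: 0→2, due 20, tardiness 0
Patient 4: 2→6, due 38, tardiness 0
Patient 2: 6→12, due 15, tardiness 0
Patient 3: 12→22, due 19, tardiness 3
Patient 5: 22→34, due 12, tardiness 22
Late patients: 2.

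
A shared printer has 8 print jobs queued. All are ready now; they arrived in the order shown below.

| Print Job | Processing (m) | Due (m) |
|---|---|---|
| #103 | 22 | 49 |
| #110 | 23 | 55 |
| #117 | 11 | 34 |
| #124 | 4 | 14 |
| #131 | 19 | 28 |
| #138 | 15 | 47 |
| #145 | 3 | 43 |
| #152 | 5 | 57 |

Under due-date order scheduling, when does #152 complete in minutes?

102

EDD (increasing due date): #124 #131 #117 #145 #138 #103 #110 #152.
#124: 0→4
#131: 4→23
#117: 23→34
#145: 34→37
#138: 37→52
#103: 52→74
#110: 74→97
#152: 97→102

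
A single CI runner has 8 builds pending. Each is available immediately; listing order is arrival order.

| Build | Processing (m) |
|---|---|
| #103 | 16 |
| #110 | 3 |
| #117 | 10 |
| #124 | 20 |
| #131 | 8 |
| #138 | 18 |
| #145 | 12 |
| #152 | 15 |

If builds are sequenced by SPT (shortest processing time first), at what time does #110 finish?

3

SPT (increasing processing time): #110 #131 #117 #145 #152 #103 #138 #124.
#110: 0→3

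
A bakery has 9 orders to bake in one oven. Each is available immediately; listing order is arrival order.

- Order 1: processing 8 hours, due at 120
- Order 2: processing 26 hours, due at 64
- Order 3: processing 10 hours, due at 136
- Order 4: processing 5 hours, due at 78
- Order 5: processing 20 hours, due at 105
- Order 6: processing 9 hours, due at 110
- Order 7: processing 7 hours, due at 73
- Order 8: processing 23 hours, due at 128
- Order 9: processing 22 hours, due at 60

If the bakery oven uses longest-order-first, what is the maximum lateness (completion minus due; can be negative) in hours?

52

LPT (decreasing processing time): Order 2 Order 8 Order 9 Order 5 Order 3 Order 6 Order 1 Order 7 Order 4.
Order 2: 0→26, due 64, lateness -38
Order 8: 26→49, due 128, lateness -79
Order 9: 49→71, due 60, lateness 11
Order 5: 71→91, due 105, lateness -14
Order 3: 91→101, due 136, lateness -35
Order 6: 101→110, due 110, lateness 0
Order 1: 110→118, due 120, lateness -2
Order 7: 118→125, due 73, lateness 52
Order 4: 125→130, due 78, lateness 52
Maximum = 52.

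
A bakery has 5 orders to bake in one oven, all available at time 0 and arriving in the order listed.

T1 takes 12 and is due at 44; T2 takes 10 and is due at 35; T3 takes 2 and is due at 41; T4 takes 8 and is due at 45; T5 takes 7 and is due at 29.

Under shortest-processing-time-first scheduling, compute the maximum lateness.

SPT (increasing processing time): T3 T5 T4 T2 T1.
T3: 0→2, due 41, lateness -39
T5: 2→9, due 29, lateness -20
T4: 9→17, due 45, lateness -28
T2: 17→27, due 35, lateness -8
T1: 27→39, due 44, lateness -5
Maximum = -5.

-5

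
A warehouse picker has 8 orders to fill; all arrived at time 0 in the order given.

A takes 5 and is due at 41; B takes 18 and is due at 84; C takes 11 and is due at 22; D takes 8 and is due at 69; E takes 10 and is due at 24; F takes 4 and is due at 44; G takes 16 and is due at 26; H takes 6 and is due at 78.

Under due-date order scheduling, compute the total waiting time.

EDD (increasing due date): C E G A F D H B.
C: waits 0, runs 0→11
E: waits 11, runs 11→21
G: waits 21, runs 21→37
A: waits 37, runs 37→42
F: waits 42, runs 42→46
D: waits 46, runs 46→54
H: waits 54, runs 54→60
B: waits 60, runs 60→78
Sum = 0+11+21+37+42+46+54+60 = 271.

271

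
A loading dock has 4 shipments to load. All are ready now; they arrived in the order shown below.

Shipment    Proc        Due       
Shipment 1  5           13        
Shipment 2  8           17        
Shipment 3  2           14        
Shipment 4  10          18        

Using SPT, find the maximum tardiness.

SPT (increasing processing time): Shipment 3 Shipment 1 Shipment 2 Shipment 4.
Shipment 3: 0→2, due 14, tardiness 0
Shipment 1: 2→7, due 13, tardiness 0
Shipment 2: 7→15, due 17, tardiness 0
Shipment 4: 15→25, due 18, tardiness 7
Maximum = 7.

7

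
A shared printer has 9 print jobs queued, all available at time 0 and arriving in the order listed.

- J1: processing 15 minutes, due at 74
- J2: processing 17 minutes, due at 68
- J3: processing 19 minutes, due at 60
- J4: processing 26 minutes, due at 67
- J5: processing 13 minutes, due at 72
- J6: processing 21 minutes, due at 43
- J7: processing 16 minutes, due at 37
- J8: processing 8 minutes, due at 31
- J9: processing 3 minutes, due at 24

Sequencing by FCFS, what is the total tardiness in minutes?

404

FIFO (arrival order): J1 J2 J3 J4 J5 J6 J7 J8 J9.
J1: 0→15, due 74, tardiness 0
J2: 15→32, due 68, tardiness 0
J3: 32→51, due 60, tardiness 0
J4: 51→77, due 67, tardiness 10
J5: 77→90, due 72, tardiness 18
J6: 90→111, due 43, tardiness 68
J7: 111→127, due 37, tardiness 90
J8: 127→135, due 31, tardiness 104
J9: 135→138, due 24, tardiness 114
Sum = 0+0+0+10+18+68+90+104+114 = 404.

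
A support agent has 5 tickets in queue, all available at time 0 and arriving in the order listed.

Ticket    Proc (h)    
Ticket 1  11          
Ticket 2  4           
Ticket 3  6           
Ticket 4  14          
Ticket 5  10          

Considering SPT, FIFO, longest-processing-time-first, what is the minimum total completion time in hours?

SPT (increasing processing time): Ticket 2 Ticket 3 Ticket 5 Ticket 1 Ticket 4.
Ticket 2: 0→4
Ticket 3: 4→10
Ticket 5: 10→20
Ticket 1: 20→31
Ticket 4: 31→45
Sum = 4+10+20+31+45 = 110.
FIFO (arrival order): Ticket 1 Ticket 2 Ticket 3 Ticket 4 Ticket 5.
Ticket 1: 0→11
Ticket 2: 11→15
Ticket 3: 15→21
Ticket 4: 21→35
Ticket 5: 35→45
Sum = 11+15+21+35+45 = 127.
LPT (decreasing processing time): Ticket 4 Ticket 1 Ticket 5 Ticket 3 Ticket 2.
Ticket 4: 0→14
Ticket 1: 14→25
Ticket 5: 25→35
Ticket 3: 35→41
Ticket 2: 41→45
Sum = 14+25+35+41+45 = 160.
SPT 110, FIFO 127, LPT 160 → minimum 110.

110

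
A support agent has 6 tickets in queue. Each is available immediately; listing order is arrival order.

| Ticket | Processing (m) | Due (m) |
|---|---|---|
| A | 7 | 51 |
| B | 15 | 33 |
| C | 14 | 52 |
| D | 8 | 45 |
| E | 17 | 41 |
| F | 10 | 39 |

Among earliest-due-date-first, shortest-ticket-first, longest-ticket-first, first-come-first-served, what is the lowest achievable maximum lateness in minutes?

EDD (increasing due date): B F E D A C.
B: 0→15, due 33, lateness -18
F: 15→25, due 39, lateness -14
E: 25→42, due 41, lateness 1
D: 42→50, due 45, lateness 5
A: 50→57, due 51, lateness 6
C: 57→71, due 52, lateness 19
Maximum = 19.
SPT (increasing processing time): A D F C B E.
A: 0→7, due 51, lateness -44
D: 7→15, due 45, lateness -30
F: 15→25, due 39, lateness -14
C: 25→39, due 52, lateness -13
B: 39→54, due 33, lateness 21
E: 54→71, due 41, lateness 30
Maximum = 30.
LPT (decreasing processing time): E B C F D A.
E: 0→17, due 41, lateness -24
B: 17→32, due 33, lateness -1
C: 32→46, due 52, lateness -6
F: 46→56, due 39, lateness 17
D: 56→64, due 45, lateness 19
A: 64→71, due 51, lateness 20
Maximum = 20.
FIFO (arrival order): A B C D E F.
A: 0→7, due 51, lateness -44
B: 7→22, due 33, lateness -11
C: 22→36, due 52, lateness -16
D: 36→44, due 45, lateness -1
E: 44→61, due 41, lateness 20
F: 61→71, due 39, lateness 32
Maximum = 32.
EDD 19, SPT 30, LPT 20, FIFO 32 → minimum 19.

19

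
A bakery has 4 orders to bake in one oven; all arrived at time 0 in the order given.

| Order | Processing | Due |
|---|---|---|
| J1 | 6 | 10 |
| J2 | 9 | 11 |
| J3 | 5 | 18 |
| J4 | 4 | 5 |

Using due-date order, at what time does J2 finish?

19

EDD (increasing due date): J4 J1 J2 J3.
J4: 0→4
J1: 4→10
J2: 10→19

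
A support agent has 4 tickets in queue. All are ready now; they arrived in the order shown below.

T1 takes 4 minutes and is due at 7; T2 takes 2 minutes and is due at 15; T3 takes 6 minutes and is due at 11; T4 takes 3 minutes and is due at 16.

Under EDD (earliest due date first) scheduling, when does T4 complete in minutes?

EDD (increasing due date): T1 T3 T2 T4.
T1: 0→4
T3: 4→10
T2: 10→12
T4: 12→15

15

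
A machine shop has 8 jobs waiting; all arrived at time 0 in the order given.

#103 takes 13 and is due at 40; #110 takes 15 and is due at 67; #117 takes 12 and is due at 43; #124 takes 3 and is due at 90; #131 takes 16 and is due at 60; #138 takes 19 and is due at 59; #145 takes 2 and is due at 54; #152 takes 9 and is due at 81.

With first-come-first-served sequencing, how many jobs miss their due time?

FIFO (arrival order): #103 #110 #117 #124 #131 #138 #145 #152.
#103: 0→13, due 40, tardiness 0
#110: 13→28, due 67, tardiness 0
#117: 28→40, due 43, tardiness 0
#124: 40→43, due 90, tardiness 0
#131: 43→59, due 60, tardiness 0
#138: 59→78, due 59, tardiness 19
#145: 78→80, due 54, tardiness 26
#152: 80→89, due 81, tardiness 8
Late jobs: 3.

3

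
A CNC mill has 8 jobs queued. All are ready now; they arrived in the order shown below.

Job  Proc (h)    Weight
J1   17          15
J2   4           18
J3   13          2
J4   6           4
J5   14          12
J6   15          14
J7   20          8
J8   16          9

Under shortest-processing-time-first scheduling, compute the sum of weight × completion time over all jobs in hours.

SPT (increasing processing time): J2 J4 J3 J5 J6 J8 J1 J7.
J2: finishes 4, weight 18, w·C = 72
J4: finishes 10, weight 4, w·C = 40
J3: finishes 23, weight 2, w·C = 46
J5: finishes 37, weight 12, w·C = 444
J6: finishes 52, weight 14, w·C = 728
J8: finishes 68, weight 9, w·C = 612
J1: finishes 85, weight 15, w·C = 1275
J7: finishes 105, weight 8, w·C = 840
Sum = 72+40+46+444+728+612+1275+840 = 4057.

4057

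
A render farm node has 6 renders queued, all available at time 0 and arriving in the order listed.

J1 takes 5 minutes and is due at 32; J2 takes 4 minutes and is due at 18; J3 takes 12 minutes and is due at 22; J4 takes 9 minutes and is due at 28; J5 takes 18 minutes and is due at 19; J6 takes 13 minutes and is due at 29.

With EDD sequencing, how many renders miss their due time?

5

EDD (increasing due date): J2 J5 J3 J4 J6 J1.
J2: 0→4, due 18, tardiness 0
J5: 4→22, due 19, tardiness 3
J3: 22→34, due 22, tardiness 12
J4: 34→43, due 28, tardiness 15
J6: 43→56, due 29, tardiness 27
J1: 56→61, due 32, tardiness 29
Late renders: 5.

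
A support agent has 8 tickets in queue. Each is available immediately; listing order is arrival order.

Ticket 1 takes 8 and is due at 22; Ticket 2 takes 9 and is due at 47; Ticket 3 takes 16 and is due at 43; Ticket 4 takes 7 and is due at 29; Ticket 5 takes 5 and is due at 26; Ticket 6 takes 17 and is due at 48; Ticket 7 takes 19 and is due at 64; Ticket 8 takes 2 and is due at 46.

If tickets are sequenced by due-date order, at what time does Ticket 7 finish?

83

EDD (increasing due date): Ticket 1 Ticket 5 Ticket 4 Ticket 3 Ticket 8 Ticket 2 Ticket 6 Ticket 7.
Ticket 1: 0→8
Ticket 5: 8→13
Ticket 4: 13→20
Ticket 3: 20→36
Ticket 8: 36→38
Ticket 2: 38→47
Ticket 6: 47→64
Ticket 7: 64→83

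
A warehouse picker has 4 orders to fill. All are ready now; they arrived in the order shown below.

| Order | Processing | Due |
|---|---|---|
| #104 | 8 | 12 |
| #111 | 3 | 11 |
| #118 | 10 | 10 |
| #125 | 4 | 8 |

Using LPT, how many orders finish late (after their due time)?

LPT (decreasing processing time): #118 #104 #125 #111.
#118: 0→10, due 10, tardiness 0
#104: 10→18, due 12, tardiness 6
#125: 18→22, due 8, tardiness 14
#111: 22→25, due 11, tardiness 14
Late orders: 3.

3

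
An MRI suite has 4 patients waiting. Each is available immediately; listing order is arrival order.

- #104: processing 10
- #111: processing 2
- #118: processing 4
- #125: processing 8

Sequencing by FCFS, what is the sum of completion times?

62

FIFO (arrival order): #104 #111 #118 #125.
#104: 0→10
#111: 10→12
#118: 12→16
#125: 16→24
Sum = 10+12+16+24 = 62.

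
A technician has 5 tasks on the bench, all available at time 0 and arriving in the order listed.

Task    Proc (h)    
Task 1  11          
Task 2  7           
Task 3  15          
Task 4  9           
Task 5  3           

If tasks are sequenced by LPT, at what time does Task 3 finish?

15

LPT (decreasing processing time): Task 3 Task 1 Task 4 Task 2 Task 5.
Task 3: 0→15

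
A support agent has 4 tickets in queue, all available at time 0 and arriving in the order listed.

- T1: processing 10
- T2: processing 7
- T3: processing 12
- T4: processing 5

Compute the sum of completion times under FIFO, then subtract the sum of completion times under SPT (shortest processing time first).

17

FIFO (arrival order): T1 T2 T3 T4.
T1: 0→10
T2: 10→17
T3: 17→29
T4: 29→34
Sum = 10+17+29+34 = 90.
SPT (increasing processing time): T4 T2 T1 T3.
T4: 0→5
T2: 5→12
T1: 12→22
T3: 22→34
Sum = 5+12+22+34 = 73.
Difference = 90 − 73 = 17.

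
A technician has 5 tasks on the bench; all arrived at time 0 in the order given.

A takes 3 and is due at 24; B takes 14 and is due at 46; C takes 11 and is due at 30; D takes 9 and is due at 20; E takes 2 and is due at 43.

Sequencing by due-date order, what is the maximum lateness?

-7

EDD (increasing due date): D A C E B.
D: 0→9, due 20, lateness -11
A: 9→12, due 24, lateness -12
C: 12→23, due 30, lateness -7
E: 23→25, due 43, lateness -18
B: 25→39, due 46, lateness -7
Maximum = -7.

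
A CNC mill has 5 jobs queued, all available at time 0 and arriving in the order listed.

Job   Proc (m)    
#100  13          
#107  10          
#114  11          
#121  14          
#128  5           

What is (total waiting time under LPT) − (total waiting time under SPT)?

LPT (decreasing processing time): #121 #100 #114 #107 #128.
#121: waits 0, runs 0→14
#100: waits 14, runs 14→27
#114: waits 27, runs 27→38
#107: waits 38, runs 38→48
#128: waits 48, runs 48→53
Sum = 0+14+27+38+48 = 127.
SPT (increasing processing time): #128 #107 #114 #100 #121.
#128: waits 0, runs 0→5
#107: waits 5, runs 5→15
#114: waits 15, runs 15→26
#100: waits 26, runs 26→39
#121: waits 39, runs 39→53
Sum = 0+5+15+26+39 = 85.
Difference = 127 − 85 = 42.

42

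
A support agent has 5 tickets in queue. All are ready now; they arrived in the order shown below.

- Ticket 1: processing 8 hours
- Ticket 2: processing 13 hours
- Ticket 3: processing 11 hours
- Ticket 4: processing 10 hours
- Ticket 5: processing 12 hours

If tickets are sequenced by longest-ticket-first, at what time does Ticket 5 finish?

LPT (decreasing processing time): Ticket 2 Ticket 5 Ticket 3 Ticket 4 Ticket 1.
Ticket 2: 0→13
Ticket 5: 13→25

25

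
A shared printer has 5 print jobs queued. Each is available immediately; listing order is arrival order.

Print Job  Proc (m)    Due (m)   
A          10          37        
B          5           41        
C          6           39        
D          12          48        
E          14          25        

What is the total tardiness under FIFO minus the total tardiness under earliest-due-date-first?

22

FIFO (arrival order): A B C D E.
A: 0→10, due 37, tardiness 0
B: 10→15, due 41, tardiness 0
C: 15→21, due 39, tardiness 0
D: 21→33, due 48, tardiness 0
E: 33→47, due 25, tardiness 22
Sum = 0+0+0+0+22 = 22.
EDD (increasing due date): E A C B D.
E: 0→14, due 25, tardiness 0
A: 14→24, due 37, tardiness 0
C: 24→30, due 39, tardiness 0
B: 30→35, due 41, tardiness 0
D: 35→47, due 48, tardiness 0
Sum = 0+0+0+0+0 = 0.
Difference = 22 − 0 = 22.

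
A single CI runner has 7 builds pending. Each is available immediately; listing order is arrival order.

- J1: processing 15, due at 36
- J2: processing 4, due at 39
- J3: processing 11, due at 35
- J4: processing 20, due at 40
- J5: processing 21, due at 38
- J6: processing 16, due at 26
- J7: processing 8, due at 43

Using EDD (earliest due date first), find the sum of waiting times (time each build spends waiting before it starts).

302

EDD (increasing due date): J6 J3 J1 J5 J2 J4 J7.
J6: waits 0, runs 0→16
J3: waits 16, runs 16→27
J1: waits 27, runs 27→42
J5: waits 42, runs 42→63
J2: waits 63, runs 63→67
J4: waits 67, runs 67→87
J7: waits 87, runs 87→95
Sum = 0+16+27+42+63+67+87 = 302.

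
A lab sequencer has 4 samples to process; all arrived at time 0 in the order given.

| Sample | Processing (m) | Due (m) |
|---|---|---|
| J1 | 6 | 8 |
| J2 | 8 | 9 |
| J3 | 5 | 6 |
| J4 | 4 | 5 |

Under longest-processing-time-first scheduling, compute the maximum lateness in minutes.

LPT (decreasing processing time): J2 J1 J3 J4.
J2: 0→8, due 9, lateness -1
J1: 8→14, due 8, lateness 6
J3: 14→19, due 6, lateness 13
J4: 19→23, due 5, lateness 18
Maximum = 18.

18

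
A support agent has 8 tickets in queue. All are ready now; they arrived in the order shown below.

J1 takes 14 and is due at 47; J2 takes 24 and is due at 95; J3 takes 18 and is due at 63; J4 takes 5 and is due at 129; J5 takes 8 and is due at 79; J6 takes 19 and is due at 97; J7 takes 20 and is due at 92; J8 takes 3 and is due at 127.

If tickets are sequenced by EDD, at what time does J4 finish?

111

EDD (increasing due date): J1 J3 J5 J7 J2 J6 J8 J4.
J1: 0→14
J3: 14→32
J5: 32→40
J7: 40→60
J2: 60→84
J6: 84→103
J8: 103→106
J4: 106→111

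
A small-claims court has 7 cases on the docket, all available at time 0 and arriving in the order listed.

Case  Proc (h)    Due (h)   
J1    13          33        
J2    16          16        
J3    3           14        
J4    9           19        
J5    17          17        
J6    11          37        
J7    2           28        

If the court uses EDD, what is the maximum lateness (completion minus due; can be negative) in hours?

34

EDD (increasing due date): J3 J2 J5 J4 J7 J1 J6.
J3: 0→3, due 14, lateness -11
J2: 3→19, due 16, lateness 3
J5: 19→36, due 17, lateness 19
J4: 36→45, due 19, lateness 26
J7: 45→47, due 28, lateness 19
J1: 47→60, due 33, lateness 27
J6: 60→71, due 37, lateness 34
Maximum = 34.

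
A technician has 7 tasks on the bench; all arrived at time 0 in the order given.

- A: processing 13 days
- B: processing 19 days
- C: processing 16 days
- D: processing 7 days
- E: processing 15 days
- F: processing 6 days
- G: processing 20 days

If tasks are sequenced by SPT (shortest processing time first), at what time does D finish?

SPT (increasing processing time): F D A E C B G.
F: 0→6
D: 6→13

13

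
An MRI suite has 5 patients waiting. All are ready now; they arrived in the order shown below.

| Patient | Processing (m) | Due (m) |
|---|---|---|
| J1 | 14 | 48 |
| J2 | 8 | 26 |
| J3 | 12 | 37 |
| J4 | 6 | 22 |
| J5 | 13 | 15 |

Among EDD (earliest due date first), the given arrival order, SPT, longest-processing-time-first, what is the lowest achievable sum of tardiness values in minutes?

EDD (increasing due date): J5 J4 J2 J3 J1.
J5: 0→13, due 15, tardiness 0
J4: 13→19, due 22, tardiness 0
J2: 19→27, due 26, tardiness 1
J3: 27→39, due 37, tardiness 2
J1: 39→53, due 48, tardiness 5
Sum = 0+0+1+2+5 = 8.
FIFO (arrival order): J1 J2 J3 J4 J5.
J1: 0→14, due 48, tardiness 0
J2: 14→22, due 26, tardiness 0
J3: 22→34, due 37, tardiness 0
J4: 34→40, due 22, tardiness 18
J5: 40→53, due 15, tardiness 38
Sum = 0+0+0+18+38 = 56.
SPT (increasing processing time): J4 J2 J3 J5 J1.
J4: 0→6, due 22, tardiness 0
J2: 6→14, due 26, tardiness 0
J3: 14→26, due 37, tardiness 0
J5: 26→39, due 15, tardiness 24
J1: 39→53, due 48, tardiness 5
Sum = 0+0+0+24+5 = 29.
LPT (decreasing processing time): J1 J5 J3 J2 J4.
J1: 0→14, due 48, tardiness 0
J5: 14→27, due 15, tardiness 12
J3: 27→39, due 37, tardiness 2
J2: 39→47, due 26, tardiness 21
J4: 47→53, due 22, tardiness 31
Sum = 0+12+2+21+31 = 66.
EDD 8, FIFO 56, SPT 29, LPT 66 → minimum 8.

8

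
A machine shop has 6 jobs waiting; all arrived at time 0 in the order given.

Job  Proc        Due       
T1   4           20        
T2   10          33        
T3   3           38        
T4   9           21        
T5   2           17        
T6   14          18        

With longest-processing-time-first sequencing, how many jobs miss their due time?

LPT (decreasing processing time): T6 T2 T4 T1 T3 T5.
T6: 0→14, due 18, tardiness 0
T2: 14→24, due 33, tardiness 0
T4: 24→33, due 21, tardiness 12
T1: 33→37, due 20, tardiness 17
T3: 37→40, due 38, tardiness 2
T5: 40→42, due 17, tardiness 25
Late jobs: 4.

4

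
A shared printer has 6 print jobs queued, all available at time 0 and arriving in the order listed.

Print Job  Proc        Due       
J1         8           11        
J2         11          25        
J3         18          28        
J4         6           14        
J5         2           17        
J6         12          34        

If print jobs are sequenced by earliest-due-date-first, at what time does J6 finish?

EDD (increasing due date): J1 J4 J5 J2 J3 J6.
J1: 0→8
J4: 8→14
J5: 14→16
J2: 16→27
J3: 27→45
J6: 45→57

57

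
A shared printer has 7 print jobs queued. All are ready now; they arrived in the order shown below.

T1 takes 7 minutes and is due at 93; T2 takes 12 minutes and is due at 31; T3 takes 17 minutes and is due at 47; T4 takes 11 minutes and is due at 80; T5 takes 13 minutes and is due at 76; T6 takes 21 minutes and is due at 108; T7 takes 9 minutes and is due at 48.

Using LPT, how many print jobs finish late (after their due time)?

2

LPT (decreasing processing time): T6 T3 T5 T2 T4 T7 T1.
T6: 0→21, due 108, tardiness 0
T3: 21→38, due 47, tardiness 0
T5: 38→51, due 76, tardiness 0
T2: 51→63, due 31, tardiness 32
T4: 63→74, due 80, tardiness 0
T7: 74→83, due 48, tardiness 35
T1: 83→90, due 93, tardiness 0
Late print jobs: 2.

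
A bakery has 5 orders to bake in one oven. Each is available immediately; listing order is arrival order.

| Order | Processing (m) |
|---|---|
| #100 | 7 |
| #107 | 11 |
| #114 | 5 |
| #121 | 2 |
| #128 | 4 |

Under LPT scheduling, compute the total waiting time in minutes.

LPT (decreasing processing time): #107 #100 #114 #128 #121.
#107: waits 0, runs 0→11
#100: waits 11, runs 11→18
#114: waits 18, runs 18→23
#128: waits 23, runs 23→27
#121: waits 27, runs 27→29
Sum = 0+11+18+23+27 = 79.

79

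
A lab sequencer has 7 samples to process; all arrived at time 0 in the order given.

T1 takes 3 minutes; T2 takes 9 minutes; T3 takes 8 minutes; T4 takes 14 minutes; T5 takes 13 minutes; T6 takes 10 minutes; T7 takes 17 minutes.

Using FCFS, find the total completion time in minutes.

FIFO (arrival order): T1 T2 T3 T4 T5 T6 T7.
T1: 0→3
T2: 3→12
T3: 12→20
T4: 20→34
T5: 34→47
T6: 47→57
T7: 57→74
Sum = 3+12+20+34+47+57+74 = 247.

247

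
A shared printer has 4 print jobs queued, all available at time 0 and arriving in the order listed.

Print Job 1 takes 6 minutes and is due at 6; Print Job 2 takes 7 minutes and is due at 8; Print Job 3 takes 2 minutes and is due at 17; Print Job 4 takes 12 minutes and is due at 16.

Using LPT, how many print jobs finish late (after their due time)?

LPT (decreasing processing time): Print Job 4 Print Job 2 Print Job 1 Print Job 3.
Print Job 4: 0→12, due 16, tardiness 0
Print Job 2: 12→19, due 8, tardiness 11
Print Job 1: 19→25, due 6, tardiness 19
Print Job 3: 25→27, due 17, tardiness 10
Late print jobs: 3.

3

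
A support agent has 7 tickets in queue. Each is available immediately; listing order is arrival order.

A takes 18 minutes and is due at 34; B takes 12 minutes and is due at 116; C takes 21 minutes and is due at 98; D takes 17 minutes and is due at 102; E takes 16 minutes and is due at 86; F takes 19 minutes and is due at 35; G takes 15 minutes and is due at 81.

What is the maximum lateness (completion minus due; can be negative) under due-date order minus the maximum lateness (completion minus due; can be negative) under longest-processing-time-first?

-21

EDD (increasing due date): A F G E C D B.
A: 0→18, due 34, lateness -16
F: 18→37, due 35, lateness 2
G: 37→52, due 81, lateness -29
E: 52→68, due 86, lateness -18
C: 68→89, due 98, lateness -9
D: 89→106, due 102, lateness 4
B: 106→118, due 116, lateness 2
Maximum = 4.
LPT (decreasing processing time): C F A D E G B.
C: 0→21, due 98, lateness -77
F: 21→40, due 35, lateness 5
A: 40→58, due 34, lateness 24
D: 58→75, due 102, lateness -27
E: 75→91, due 86, lateness 5
G: 91→106, due 81, lateness 25
B: 106→118, due 116, lateness 2
Maximum = 25.
Difference = 4 − 25 = -21.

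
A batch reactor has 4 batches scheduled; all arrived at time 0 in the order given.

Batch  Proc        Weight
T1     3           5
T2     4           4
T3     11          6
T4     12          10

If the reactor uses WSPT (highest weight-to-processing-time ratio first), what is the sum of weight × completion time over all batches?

413

WSPT (decreasing weight/processing-time ratio): T1 T2 T4 T3.
T1: finishes 3, weight 5, w·C = 15
T2: finishes 7, weight 4, w·C = 28
T4: finishes 19, weight 10, w·C = 190
T3: finishes 30, weight 6, w·C = 180
Sum = 15+28+190+180 = 413.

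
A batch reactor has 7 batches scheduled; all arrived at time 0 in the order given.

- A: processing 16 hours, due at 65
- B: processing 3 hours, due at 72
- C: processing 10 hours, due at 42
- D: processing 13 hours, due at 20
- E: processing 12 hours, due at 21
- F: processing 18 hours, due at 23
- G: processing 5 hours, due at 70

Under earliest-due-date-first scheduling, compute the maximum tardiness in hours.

20

EDD (increasing due date): D E F C A G B.
D: 0→13, due 20, tardiness 0
E: 13→25, due 21, tardiness 4
F: 25→43, due 23, tardiness 20
C: 43→53, due 42, tardiness 11
A: 53→69, due 65, tardiness 4
G: 69→74, due 70, tardiness 4
B: 74→77, due 72, tardiness 5
Maximum = 20.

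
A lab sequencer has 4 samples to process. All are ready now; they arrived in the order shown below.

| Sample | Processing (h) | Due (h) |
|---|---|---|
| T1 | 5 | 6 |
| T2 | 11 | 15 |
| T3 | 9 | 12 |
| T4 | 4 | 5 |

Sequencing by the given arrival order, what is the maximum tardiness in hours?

FIFO (arrival order): T1 T2 T3 T4.
T1: 0→5, due 6, tardiness 0
T2: 5→16, due 15, tardiness 1
T3: 16→25, due 12, tardiness 13
T4: 25→29, due 5, tardiness 24
Maximum = 24.

24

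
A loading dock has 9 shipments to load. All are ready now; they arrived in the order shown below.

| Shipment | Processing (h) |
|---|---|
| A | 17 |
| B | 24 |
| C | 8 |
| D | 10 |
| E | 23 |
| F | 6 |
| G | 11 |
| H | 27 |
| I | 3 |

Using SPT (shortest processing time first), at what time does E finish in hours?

SPT (increasing processing time): I F C D G A E B H.
I: 0→3
F: 3→9
C: 9→17
D: 17→27
G: 27→38
A: 38→55
E: 55→78

78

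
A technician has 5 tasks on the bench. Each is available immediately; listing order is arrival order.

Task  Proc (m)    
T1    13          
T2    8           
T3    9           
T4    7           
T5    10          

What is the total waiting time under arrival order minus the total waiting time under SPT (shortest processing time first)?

21

FIFO (arrival order): T1 T2 T3 T4 T5.
T1: waits 0, runs 0→13
T2: waits 13, runs 13→21
T3: waits 21, runs 21→30
T4: waits 30, runs 30→37
T5: waits 37, runs 37→47
Sum = 0+13+21+30+37 = 101.
SPT (increasing processing time): T4 T2 T3 T5 T1.
T4: waits 0, runs 0→7
T2: waits 7, runs 7→15
T3: waits 15, runs 15→24
T5: waits 24, runs 24→34
T1: waits 34, runs 34→47
Sum = 0+7+15+24+34 = 80.
Difference = 101 − 80 = 21.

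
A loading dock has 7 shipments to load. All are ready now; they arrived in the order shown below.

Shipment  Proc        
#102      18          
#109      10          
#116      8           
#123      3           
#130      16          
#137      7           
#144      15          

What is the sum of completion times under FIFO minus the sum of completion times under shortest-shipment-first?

77

FIFO (arrival order): #102 #109 #116 #123 #130 #137 #144.
#102: 0→18
#109: 18→28
#116: 28→36
#123: 36→39
#130: 39→55
#137: 55→62
#144: 62→77
Sum = 18+28+36+39+55+62+77 = 315.
SPT (increasing processing time): #123 #137 #116 #109 #144 #130 #102.
#123: 0→3
#137: 3→10
#116: 10→18
#109: 18→28
#144: 28→43
#130: 43→59
#102: 59→77
Sum = 3+10+18+28+43+59+77 = 238.
Difference = 315 − 238 = 77.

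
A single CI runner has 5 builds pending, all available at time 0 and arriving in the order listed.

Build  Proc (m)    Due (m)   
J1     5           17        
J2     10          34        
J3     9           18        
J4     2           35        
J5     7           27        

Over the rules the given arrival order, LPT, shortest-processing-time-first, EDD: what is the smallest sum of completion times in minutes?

79

FIFO (arrival order): J1 J2 J3 J4 J5.
J1: 0→5
J2: 5→15
J3: 15→24
J4: 24→26
J5: 26→33
Sum = 5+15+24+26+33 = 103.
LPT (decreasing processing time): J2 J3 J5 J1 J4.
J2: 0→10
J3: 10→19
J5: 19→26
J1: 26→31
J4: 31→33
Sum = 10+19+26+31+33 = 119.
SPT (increasing processing time): J4 J1 J5 J3 J2.
J4: 0→2
J1: 2→7
J5: 7→14
J3: 14→23
J2: 23→33
Sum = 2+7+14+23+33 = 79.
EDD (increasing due date): J1 J3 J5 J2 J4.
J1: 0→5
J3: 5→14
J5: 14→21
J2: 21→31
J4: 31→33
Sum = 5+14+21+31+33 = 104.
FIFO 103, LPT 119, SPT 79, EDD 104 → minimum 79.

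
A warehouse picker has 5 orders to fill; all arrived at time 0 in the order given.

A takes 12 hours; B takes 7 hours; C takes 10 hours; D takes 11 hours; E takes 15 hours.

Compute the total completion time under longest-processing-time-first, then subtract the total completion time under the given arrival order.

LPT (decreasing processing time): E A D C B.
E: 0→15
A: 15→27
D: 27→38
C: 38→48
B: 48→55
Sum = 15+27+38+48+55 = 183.
FIFO (arrival order): A B C D E.
A: 0→12
B: 12→19
C: 19→29
D: 29→40
E: 40→55
Sum = 12+19+29+40+55 = 155.
Difference = 183 − 155 = 28.

28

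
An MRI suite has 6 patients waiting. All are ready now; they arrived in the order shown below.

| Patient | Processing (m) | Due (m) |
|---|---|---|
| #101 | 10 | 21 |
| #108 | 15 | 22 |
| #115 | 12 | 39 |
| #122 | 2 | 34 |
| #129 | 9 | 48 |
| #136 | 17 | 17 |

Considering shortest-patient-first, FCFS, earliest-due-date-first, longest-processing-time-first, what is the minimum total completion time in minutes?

SPT (increasing processing time): #122 #129 #101 #115 #108 #136.
#122: 0→2
#129: 2→11
#101: 11→21
#115: 21→33
#108: 33→48
#136: 48→65
Sum = 2+11+21+33+48+65 = 180.
FIFO (arrival order): #101 #108 #115 #122 #129 #136.
#101: 0→10
#108: 10→25
#115: 25→37
#122: 37→39
#129: 39→48
#136: 48→65
Sum = 10+25+37+39+48+65 = 224.
EDD (increasing due date): #136 #101 #108 #122 #115 #129.
#136: 0→17
#101: 17→27
#108: 27→42
#122: 42→44
#115: 44→56
#129: 56→65
Sum = 17+27+42+44+56+65 = 251.
LPT (decreasing processing time): #136 #108 #115 #101 #129 #122.
#136: 0→17
#108: 17→32
#115: 32→44
#101: 44→54
#129: 54→63
#122: 63→65
Sum = 17+32+44+54+63+65 = 275.
SPT 180, FIFO 224, EDD 251, LPT 275 → minimum 180.

180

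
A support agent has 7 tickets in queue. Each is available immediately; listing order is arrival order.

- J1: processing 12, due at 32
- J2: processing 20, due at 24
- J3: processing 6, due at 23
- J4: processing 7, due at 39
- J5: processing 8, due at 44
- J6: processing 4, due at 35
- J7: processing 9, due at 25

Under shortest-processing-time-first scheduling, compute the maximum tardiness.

SPT (increasing processing time): J6 J3 J4 J5 J7 J1 J2.
J6: 0→4, due 35, tardiness 0
J3: 4→10, due 23, tardiness 0
J4: 10→17, due 39, tardiness 0
J5: 17→25, due 44, tardiness 0
J7: 25→34, due 25, tardiness 9
J1: 34→46, due 32, tardiness 14
J2: 46→66, due 24, tardiness 42
Maximum = 42.

42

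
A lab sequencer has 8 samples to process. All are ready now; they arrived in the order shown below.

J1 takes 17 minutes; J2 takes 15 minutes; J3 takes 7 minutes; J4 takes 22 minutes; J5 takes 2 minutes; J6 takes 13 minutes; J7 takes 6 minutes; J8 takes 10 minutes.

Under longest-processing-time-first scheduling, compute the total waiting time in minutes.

433

LPT (decreasing processing time): J4 J1 J2 J6 J8 J3 J7 J5.
J4: waits 0, runs 0→22
J1: waits 22, runs 22→39
J2: waits 39, runs 39→54
J6: waits 54, runs 54→67
J8: waits 67, runs 67→77
J3: waits 77, runs 77→84
J7: waits 84, runs 84→90
J5: waits 90, runs 90→92
Sum = 0+22+39+54+67+77+84+90 = 433.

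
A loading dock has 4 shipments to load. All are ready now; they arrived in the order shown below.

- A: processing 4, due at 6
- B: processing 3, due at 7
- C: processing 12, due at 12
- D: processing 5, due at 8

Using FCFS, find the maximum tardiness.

16

FIFO (arrival order): A B C D.
A: 0→4, due 6, tardiness 0
B: 4→7, due 7, tardiness 0
C: 7→19, due 12, tardiness 7
D: 19→24, due 8, tardiness 16
Maximum = 16.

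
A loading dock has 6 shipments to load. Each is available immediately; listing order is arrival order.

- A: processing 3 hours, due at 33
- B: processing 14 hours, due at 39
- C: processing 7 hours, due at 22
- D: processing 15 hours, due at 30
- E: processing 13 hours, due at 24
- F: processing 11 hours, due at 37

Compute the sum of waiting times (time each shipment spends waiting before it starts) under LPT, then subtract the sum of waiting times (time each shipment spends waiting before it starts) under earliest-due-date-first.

LPT (decreasing processing time): D B E F C A.
D: waits 0, runs 0→15
B: waits 15, runs 15→29
E: waits 29, runs 29→42
F: waits 42, runs 42→53
C: waits 53, runs 53→60
A: waits 60, runs 60→63
Sum = 0+15+29+42+53+60 = 199.
EDD (increasing due date): C E D A F B.
C: waits 0, runs 0→7
E: waits 7, runs 7→20
D: waits 20, runs 20→35
A: waits 35, runs 35→38
F: waits 38, runs 38→49
B: waits 49, runs 49→63
Sum = 0+7+20+35+38+49 = 149.
Difference = 199 − 149 = 50.

50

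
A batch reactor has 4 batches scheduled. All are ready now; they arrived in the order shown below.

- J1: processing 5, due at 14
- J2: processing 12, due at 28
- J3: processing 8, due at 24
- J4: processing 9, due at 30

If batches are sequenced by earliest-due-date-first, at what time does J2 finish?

25

EDD (increasing due date): J1 J3 J2 J4.
J1: 0→5
J3: 5→13
J2: 13→25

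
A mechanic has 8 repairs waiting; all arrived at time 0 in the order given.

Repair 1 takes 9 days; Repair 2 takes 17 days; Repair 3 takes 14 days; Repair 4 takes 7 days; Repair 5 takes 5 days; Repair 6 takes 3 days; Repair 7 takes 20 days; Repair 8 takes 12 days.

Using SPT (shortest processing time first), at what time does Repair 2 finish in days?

67

SPT (increasing processing time): Repair 6 Repair 5 Repair 4 Repair 1 Repair 8 Repair 3 Repair 2 Repair 7.
Repair 6: 0→3
Repair 5: 3→8
Repair 4: 8→15
Repair 1: 15→24
Repair 8: 24→36
Repair 3: 36→50
Repair 2: 50→67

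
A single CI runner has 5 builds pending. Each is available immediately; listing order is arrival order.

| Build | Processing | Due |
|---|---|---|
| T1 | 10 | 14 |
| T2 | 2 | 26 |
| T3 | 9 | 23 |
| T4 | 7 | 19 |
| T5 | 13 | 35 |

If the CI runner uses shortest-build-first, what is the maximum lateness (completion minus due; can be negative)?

SPT (increasing processing time): T2 T4 T3 T1 T5.
T2: 0→2, due 26, lateness -24
T4: 2→9, due 19, lateness -10
T3: 9→18, due 23, lateness -5
T1: 18→28, due 14, lateness 14
T5: 28→41, due 35, lateness 6
Maximum = 14.

14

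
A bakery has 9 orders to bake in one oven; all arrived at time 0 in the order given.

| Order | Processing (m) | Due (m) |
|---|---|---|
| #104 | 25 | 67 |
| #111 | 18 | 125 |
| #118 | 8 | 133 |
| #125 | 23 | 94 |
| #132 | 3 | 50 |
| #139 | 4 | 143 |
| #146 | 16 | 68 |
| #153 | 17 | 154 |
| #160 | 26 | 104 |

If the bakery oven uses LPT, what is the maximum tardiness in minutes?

90

LPT (decreasing processing time): #160 #104 #125 #111 #153 #146 #118 #139 #132.
#160: 0→26, due 104, tardiness 0
#104: 26→51, due 67, tardiness 0
#125: 51→74, due 94, tardiness 0
#111: 74→92, due 125, tardiness 0
#153: 92→109, due 154, tardiness 0
#146: 109→125, due 68, tardiness 57
#118: 125→133, due 133, tardiness 0
#139: 133→137, due 143, tardiness 0
#132: 137→140, due 50, tardiness 90
Maximum = 90.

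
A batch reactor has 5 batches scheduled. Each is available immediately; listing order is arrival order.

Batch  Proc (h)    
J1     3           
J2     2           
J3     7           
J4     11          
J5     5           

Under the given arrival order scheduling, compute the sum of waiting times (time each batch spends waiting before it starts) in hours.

FIFO (arrival order): J1 J2 J3 J4 J5.
J1: waits 0, runs 0→3
J2: waits 3, runs 3→5
J3: waits 5, runs 5→12
J4: waits 12, runs 12→23
J5: waits 23, runs 23→28
Sum = 0+3+5+12+23 = 43.

43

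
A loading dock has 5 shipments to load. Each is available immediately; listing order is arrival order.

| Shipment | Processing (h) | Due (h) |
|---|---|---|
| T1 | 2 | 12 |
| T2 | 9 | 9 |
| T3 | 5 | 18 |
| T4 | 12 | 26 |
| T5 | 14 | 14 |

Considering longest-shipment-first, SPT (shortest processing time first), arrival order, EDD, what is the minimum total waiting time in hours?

LPT (decreasing processing time): T5 T4 T2 T3 T1.
T5: waits 0, runs 0→14
T4: waits 14, runs 14→26
T2: waits 26, runs 26→35
T3: waits 35, runs 35→40
T1: waits 40, runs 40→42
Sum = 0+14+26+35+40 = 115.
SPT (increasing processing time): T1 T3 T2 T4 T5.
T1: waits 0, runs 0→2
T3: waits 2, runs 2→7
T2: waits 7, runs 7→16
T4: waits 16, runs 16→28
T5: waits 28, runs 28→42
Sum = 0+2+7+16+28 = 53.
FIFO (arrival order): T1 T2 T3 T4 T5.
T1: waits 0, runs 0→2
T2: waits 2, runs 2→11
T3: waits 11, runs 11→16
T4: waits 16, runs 16→28
T5: waits 28, runs 28→42
Sum = 0+2+11+16+28 = 57.
EDD (increasing due date): T2 T1 T5 T3 T4.
T2: waits 0, runs 0→9
T1: waits 9, runs 9→11
T5: waits 11, runs 11→25
T3: waits 25, runs 25→30
T4: waits 30, runs 30→42
Sum = 0+9+11+25+30 = 75.
LPT 115, SPT 53, FIFO 57, EDD 75 → minimum 53.

53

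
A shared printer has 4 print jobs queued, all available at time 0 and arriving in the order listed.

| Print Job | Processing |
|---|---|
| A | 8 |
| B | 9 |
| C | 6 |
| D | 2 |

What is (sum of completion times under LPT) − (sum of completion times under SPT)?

23

LPT (decreasing processing time): B A C D.
B: 0→9
A: 9→17
C: 17→23
D: 23→25
Sum = 9+17+23+25 = 74.
SPT (increasing processing time): D C A B.
D: 0→2
C: 2→8
A: 8→16
B: 16→25
Sum = 2+8+16+25 = 51.
Difference = 74 − 51 = 23.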